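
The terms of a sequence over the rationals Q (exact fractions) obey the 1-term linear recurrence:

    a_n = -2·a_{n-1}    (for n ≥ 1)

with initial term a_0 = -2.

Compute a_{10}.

a_1 = -2·-2 = 4
a_2 = -2·4 = -8
a_3 = -2·-8 = 16
a_4 = -2·16 = -32
a_5 = -2·-32 = 64
a_6 = -2·64 = -128
a_7 = -2·-128 = 256
a_8 = -2·256 = -512
a_9 = -2·-512 = 1024
a_10 = -2·1024 = -2048

-2048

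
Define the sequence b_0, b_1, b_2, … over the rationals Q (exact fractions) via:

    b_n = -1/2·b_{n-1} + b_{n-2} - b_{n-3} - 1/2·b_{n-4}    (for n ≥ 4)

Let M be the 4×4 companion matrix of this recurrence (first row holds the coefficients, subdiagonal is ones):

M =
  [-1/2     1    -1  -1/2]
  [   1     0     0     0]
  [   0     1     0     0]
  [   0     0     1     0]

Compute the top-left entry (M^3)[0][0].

(M^3)[0][0] is the top entry after applying M 3 times to the unit state (1, 0, 0, 0). Equivalently it is h_{6} for the auxiliary sequence (h_n) obeying the same recurrence with h_3 = 1 and h_i = 0 for 0 ≤ i < 3:
h_4 = -1/2·1 + 1·0 + -1·0 + -1/2·0 = -1/2
h_5 = -1/2·-1/2 + 1·1 + -1·0 + -1/2·0 = 5/4
h_6 = -1/2·5/4 + 1·-1/2 + -1·1 + -1/2·0 = -17/8

-17/8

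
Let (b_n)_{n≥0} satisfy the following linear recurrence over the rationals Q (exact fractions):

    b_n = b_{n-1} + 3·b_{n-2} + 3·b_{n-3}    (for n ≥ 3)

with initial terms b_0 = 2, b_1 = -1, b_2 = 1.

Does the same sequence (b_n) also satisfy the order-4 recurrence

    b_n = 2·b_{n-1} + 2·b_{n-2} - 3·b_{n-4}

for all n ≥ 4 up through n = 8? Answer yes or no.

Terms b_0..b_8: 2, -1, 1, 4, 4, 19, 43, 112, 298
n=4: candidate gives 4, actual b_4 = 4 ✓
n=5: candidate gives 19, actual b_5 = 19 ✓
n=6: candidate gives 43, actual b_6 = 43 ✓
n=7: candidate gives 112, actual b_7 = 112 ✓
n=8: candidate gives 298, actual b_8 = 298 ✓

yes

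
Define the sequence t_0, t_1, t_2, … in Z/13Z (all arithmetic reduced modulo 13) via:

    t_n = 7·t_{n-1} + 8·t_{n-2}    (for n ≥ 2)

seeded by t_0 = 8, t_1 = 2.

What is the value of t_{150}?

t_2 = 7·2 + 8·8 = 0
t_3 = 7·0 + 8·2 = 3
t_4 = 7·3 + 8·0 = 8
t_5 = 7·8 + 8·3 = 2
(t_4, t_5) = (8, 2) = (t_0, t_1), so the sequence has period 4.
150 ≡ 2 (mod 4), hence t_150 = t_2 = 0.

0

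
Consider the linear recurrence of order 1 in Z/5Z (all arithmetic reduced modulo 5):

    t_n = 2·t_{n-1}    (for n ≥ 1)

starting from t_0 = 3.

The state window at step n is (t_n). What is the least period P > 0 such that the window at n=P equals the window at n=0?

n=0: window = (3)
n=1: window = (1)
n=2: window = (2)
n=3: window = (4)
n=4: window = (3)
window at n=4 equals window at n=0 → period = 4

4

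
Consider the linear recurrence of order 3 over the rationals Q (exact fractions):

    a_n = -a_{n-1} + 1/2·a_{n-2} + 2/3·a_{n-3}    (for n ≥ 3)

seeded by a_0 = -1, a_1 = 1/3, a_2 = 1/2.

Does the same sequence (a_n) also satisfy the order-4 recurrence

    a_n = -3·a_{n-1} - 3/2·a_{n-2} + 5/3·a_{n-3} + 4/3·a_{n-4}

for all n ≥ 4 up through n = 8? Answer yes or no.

Terms a_0..a_8: -1, 1/3, 1/2, -1, 53/36, -59/36, 41/24, -167/108, 565/432
n=4: candidate gives 53/36, actual a_4 = 53/36 ✓
n=5: candidate gives -59/36, actual a_5 = -59/36 ✓
n=6: candidate gives 41/24, actual a_6 = 41/24 ✓
n=7: candidate gives -167/108, actual a_7 = -167/108 ✓
n=8: candidate gives 565/432, actual a_8 = 565/432 ✓

yes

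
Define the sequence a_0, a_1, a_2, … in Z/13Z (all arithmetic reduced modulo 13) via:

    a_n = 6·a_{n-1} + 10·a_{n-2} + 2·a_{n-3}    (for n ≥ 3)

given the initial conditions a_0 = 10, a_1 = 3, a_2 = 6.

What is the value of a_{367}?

a_3 = 6·6 + 10·3 + 2·10 = 8
a_4 = 6·8 + 10·6 + 2·3 = 10
a_5 = 6·10 + 10·8 + 2·6 = 9
a_6 = 6·9 + 10·10 + 2·8 = 1
a_7 = 6·1 + 10·9 + 2·10 = 12
a_8 = 6·12 + 10·1 + 2·9 = 9
Continuing the recurrence:
  a_9 = 7;  a_10 = 0;  a_11 = 10;  a_12 = 9;  a_13 = 11;  a_14 = 7
  a_15 = 1;  a_16 = 7;  a_17 = 1;  a_18 = 0;  a_19 = 11;  a_20 = 3
  a_21 = 11;  a_22 = 1;  a_23 = 5;  a_24 = 10;  a_25 = 8;  a_26 = 2
  a_27 = 8;  a_28 = 6;  a_29 = 3;  a_30 = 3;  a_31 = 8;  a_32 = 6
  a_33 = 5;  a_34 = 2;  a_35 = 9;  a_36 = 6;  a_37 = 0;  a_38 = 0
  a_39 = 12;  a_40 = 7;  a_41 = 6;  a_42 = 0;  a_43 = 9;  a_44 = 1
  a_45 = 5;  a_46 = 6;  a_47 = 10;  a_48 = 0;  a_49 = 8;  a_50 = 3
  a_51 = 7;  a_52 = 10;  a_53 = 6;  a_54 = 7;  a_55 = 5;  a_56 = 8
  a_57 = 8;  a_58 = 8;  a_59 = 1;  a_60 = 11;  a_61 = 1;  a_62 = 1
  a_63 = 12;  a_64 = 6;  a_65 = 2;  a_66 = 5;  a_67 = 10;  a_68 = 10
  a_69 = 1;  a_70 = 9;  a_71 = 6;  a_72 = 11;  a_73 = 1;  a_74 = 11
  a_75 = 7;  a_76 = 11;  a_77 = 2;  a_78 = 6;  a_79 = 0;  a_80 = 12
  a_81 = 6;  a_82 = 0;  a_83 = 6;  a_84 = 9;  a_85 = 10;  a_86 = 6
  a_87 = 11;  a_88 = 3;  a_89 = 10;  a_90 = 8;  a_91 = 11;  a_92 = 10
  a_93 = 4;  a_94 = 3;  a_95 = 0;  a_96 = 12;  a_97 = 0;  a_98 = 3
  a_99 = 3;  a_100 = 9;  a_101 = 12;  a_102 = 12;  a_103 = 2;  a_104 = 0
  a_105 = 5;  a_106 = 8;  a_107 = 7;  a_108 = 2;  a_109 = 7;  a_110 = 11
  a_111 = 10;  a_112 = 2;  a_113 = 4;  a_114 = 12;  a_115 = 12;  a_116 = 5
  a_117 = 5;  a_118 = 0;  a_119 = 8;  a_120 = 6;  a_121 = 12;  a_122 = 5
  a_123 = 6;  a_124 = 6;  a_125 = 2;  a_126 = 6;  a_127 = 3;  a_128 = 4
  a_129 = 1;  a_130 = 0;  a_131 = 5;  a_132 = 6;  a_133 = 8;  a_134 = 1
  a_135 = 7;  a_136 = 3;  a_137 = 12;  a_138 = 12;  a_139 = 3;  a_140 = 6
  a_141 = 12;  a_142 = 8;  a_143 = 11;  a_144 = 1;  a_145 = 2;  a_146 = 5
  a_147 = 0;  a_148 = 2;  a_149 = 9;  a_150 = 9;  a_151 = 5;  a_152 = 8
  a_153 = 12;  a_154 = 6;  a_155 = 3;  a_156 = 11;  a_157 = 4;  a_158 = 10
  a_159 = 5;  a_160 = 8;  a_161 = 1;  a_162 = 5;  a_163 = 4;  a_164 = 11
  a_165 = 12;  a_166 = 8;  a_167 = 8;  a_168 = 9;  a_169 = 7;  a_170 = 5
  a_171 = 1;  a_172 = 5;  a_173 = 11;  a_174 = 1;  a_175 = 9;  a_176 = 8
  a_177 = 10;  a_178 = 2;  a_179 = 11;  a_180 = 2;  a_181 = 9;  a_182 = 5
  a_183 = 7;  a_184 = 6;  a_185 = 12;  a_186 = 3;  a_187 = 7;  a_188 = 5
  a_189 = 2;  a_190 = 11;  a_191 = 5;  a_192 = 1;  a_193 = 0;  a_194 = 7
  a_195 = 5;  a_196 = 9;  a_197 = 1;  a_198 = 2;  a_199 = 1;  a_200 = 2
  a_201 = 0;  a_202 = 9;  a_203 = 6;  a_204 = 9;  a_205 = 2;  a_206 = 10
  a_207 = 7;  a_208 = 3;  a_209 = 4;  a_210 = 3;  a_211 = 12;  a_212 = 6
  a_213 = 6;  a_214 = 3;  a_215 = 12;  a_216 = 10;  a_217 = 4;  a_218 = 5
  a_219 = 12;  a_220 = 0;  a_221 = 0;  a_222 = 11;  a_223 = 1;  a_224 = 12
  a_225 = 0;  a_226 = 5;  a_227 = 2;  a_228 = 10;  a_229 = 12;  a_230 = 7
  a_231 = 0;  a_232 = 3;  a_233 = 6;  a_234 = 1;  a_235 = 7;  a_236 = 12
  a_237 = 1;  a_238 = 10;  a_239 = 3;  a_240 = 3;  a_241 = 3;  a_242 = 2
  a_243 = 9;  a_244 = 2;  a_245 = 2;  a_246 = 11;  a_247 = 12;  a_248 = 4
  a_249 = 10;  a_250 = 7;  a_251 = 7;  a_252 = 2;  a_253 = 5;  a_254 = 12
  a_255 = 9;  a_256 = 2;  a_257 = 9;  a_258 = 1;  a_259 = 9;  a_260 = 4
  a_261 = 12;  a_262 = 0;  a_263 = 11;  a_264 = 12;  a_265 = 0;  a_266 = 12
  a_267 = 5;  a_268 = 7;  a_269 = 12;  a_270 = 9;  a_271 = 6;  a_272 = 7
  a_273 = 3;  a_274 = 9;  a_275 = 7;  a_276 = 8;  a_277 = 6;  a_278 = 0
  a_279 = 11;  a_280 = 0;  a_281 = 6;  a_282 = 6;  a_283 = 5;  a_284 = 11
  a_285 = 11;  a_286 = 4;  a_287 = 0;  a_288 = 10;  a_289 = 3;  a_290 = 1
  a_291 = 4;  a_292 = 1;  a_293 = 9;  a_294 = 7;  a_295 = 4;  a_296 = 8
  a_297 = 11;  a_298 = 11;  a_299 = 10;  a_300 = 10;  a_301 = 0;  a_302 = 3
  a_303 = 12;  a_304 = 11;  a_305 = 10;  a_306 = 12;  a_307 = 12;  a_308 = 4
  a_309 = 12;  a_310 = 6;  a_311 = 8;  a_312 = 2;  a_313 = 0;  a_314 = 10
  a_315 = 12;  a_316 = 3;  a_317 = 2;  a_318 = 1;  a_319 = 6;  a_320 = 11
  a_321 = 11;  a_322 = 6;  a_323 = 12;  a_324 = 11;  a_325 = 3;  a_326 = 9
  a_327 = 2;  a_328 = 4;  a_329 = 10;  a_330 = 0;  a_331 = 4;  a_332 = 5
  a_333 = 5;  a_334 = 10;  a_335 = 3;  a_336 = 11;  a_337 = 12;  a_338 = 6
  a_339 = 9;  a_340 = 8;  a_341 = 7;  a_342 = 10;  a_343 = 3;  a_344 = 2
  a_345 = 10;  a_346 = 8;  a_347 = 9;  a_348 = 11;  a_349 = 3;  a_350 = 3
  a_351 = 5;  a_352 = 1;  a_353 = 10;  a_354 = 2;  a_355 = 10;  a_356 = 9
  a_357 = 2;  a_358 = 5;  a_359 = 3;  a_360 = 7;  a_361 = 4;  a_362 = 9
  a_363 = 4;  a_364 = 5;  a_365 = 10
a_366 = 6·10 + 10·5 + 2·4 = 1
a_367 = 6·1 + 10·10 + 2·5 = 12

12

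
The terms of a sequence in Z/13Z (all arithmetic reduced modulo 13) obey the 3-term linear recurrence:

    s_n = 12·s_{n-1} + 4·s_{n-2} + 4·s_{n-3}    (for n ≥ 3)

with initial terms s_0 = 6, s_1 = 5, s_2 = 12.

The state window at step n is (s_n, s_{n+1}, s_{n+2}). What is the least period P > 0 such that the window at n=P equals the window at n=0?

12

n=0: window = (6, 5, 12)
n=1: window = (5, 12, 6)
n=2: window = (12, 6, 10)
n=3: window = (6, 10, 10)
n=4: window = (10, 10, 2)
n=5: window = (10, 2, 0)
n=6: window = (2, 0, 9)
n=7: window = (0, 9, 12)
n=8: window = (9, 12, 11)
n=9: window = (12, 11, 8)
n=10: window = (11, 8, 6)
n=11: window = (8, 6, 5)
n=12: window = (6, 5, 12)
window at n=12 equals window at n=0 → period = 12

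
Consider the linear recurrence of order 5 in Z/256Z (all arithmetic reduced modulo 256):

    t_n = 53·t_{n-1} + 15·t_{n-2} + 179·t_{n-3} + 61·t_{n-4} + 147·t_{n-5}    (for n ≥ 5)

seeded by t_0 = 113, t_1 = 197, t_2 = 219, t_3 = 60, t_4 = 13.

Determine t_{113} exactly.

126

t_5 = 53·13 + 15·60 + 179·219 + 61·197 + 147·113 = 42
t_6 = 53·42 + 15·13 + 179·60 + 61·219 + 147·197 = 183
t_7 = 53·183 + 15·42 + 179·13 + 61·60 + 147·219 = 125
t_8 = 53·125 + 15·183 + 179·42 + 61·13 + 147·60 = 133
t_9 = 53·133 + 15·125 + 179·183 + 61·42 + 147·13 = 74
t_10 = 53·74 + 15·133 + 179·125 + 61·183 + 147·42 = 61
Continuing the recurrence:
  t_11 = 212;  t_12 = 173;  t_13 = 229;  t_14 = 207;  t_15 = 200;  t_16 = 157
  t_17 = 222;  t_18 = 211;  t_19 = 253;  t_20 = 57;  t_21 = 54;  t_22 = 45
  t_23 = 200;  t_24 = 169;  t_25 = 197;  t_26 = 67;  t_27 = 20;  t_28 = 237
  t_29 = 18;  t_30 = 175;  t_31 = 61;  t_32 = 109;  t_33 = 226;  t_34 = 221
  t_35 = 60;  t_36 = 101;  t_37 = 101;  t_38 = 55;  t_39 = 32;  t_40 = 253
  t_41 = 198;  t_42 = 75;  t_43 = 61;  t_44 = 33;  t_45 = 78;  t_46 = 77
  t_47 = 48;  t_48 = 225;  t_49 = 197;  t_50 = 171;  t_51 = 236;  t_52 = 205
  t_53 = 250;  t_54 = 167;  t_55 = 253;  t_56 = 85;  t_57 = 122;  t_58 = 125
  t_59 = 164;  t_60 = 29;  t_61 = 229;  t_62 = 159;  t_63 = 120;  t_64 = 93
  t_65 = 174;  t_66 = 195;  t_67 = 125;  t_68 = 9;  t_69 = 102;  t_70 = 109
  t_71 = 152;  t_72 = 25;  t_73 = 197;  t_74 = 19;  t_75 = 196;  t_76 = 173
  t_77 = 226;  t_78 = 159;  t_79 = 189;  t_80 = 61;  t_81 = 18;  t_82 = 29
  t_83 = 12;  t_84 = 213;  t_85 = 101;  t_86 = 7;  t_87 = 208;  t_88 = 189
  t_89 = 150;  t_90 = 59;  t_91 = 189;  t_92 = 241;  t_93 = 126;  t_94 = 141
  t_95 = 0;  t_96 = 81;  t_97 = 197;  t_98 = 123;  t_99 = 156;  t_100 = 141
  t_101 = 202;  t_102 = 151;  t_103 = 125;  t_104 = 37;  t_105 = 170;  t_106 = 189
  t_107 = 116;  t_108 = 141;  t_109 = 229;  t_110 = 111;  t_111 = 40
t_112 = 53·40 + 15·111 + 179·229 + 61·141 + 147·116 = 29
t_113 = 53·29 + 15·40 + 179·111 + 61·229 + 147·141 = 126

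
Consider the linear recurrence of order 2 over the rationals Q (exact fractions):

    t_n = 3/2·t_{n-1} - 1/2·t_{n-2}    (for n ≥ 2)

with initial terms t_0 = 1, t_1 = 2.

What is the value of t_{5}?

47/16

t_2 = 3/2·2 + -1/2·1 = 5/2
t_3 = 3/2·5/2 + -1/2·2 = 11/4
t_4 = 3/2·11/4 + -1/2·5/2 = 23/8
t_5 = 3/2·23/8 + -1/2·11/4 = 47/16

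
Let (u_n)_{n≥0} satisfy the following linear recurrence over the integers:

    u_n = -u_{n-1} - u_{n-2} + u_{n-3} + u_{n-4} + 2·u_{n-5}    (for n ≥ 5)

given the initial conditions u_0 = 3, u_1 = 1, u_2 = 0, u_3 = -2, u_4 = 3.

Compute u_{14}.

-33

u_5 = -1·3 + -1·-2 + 1·0 + 1·1 + 2·3 = 6
u_6 = -1·6 + -1·3 + 1·-2 + 1·0 + 2·1 = -9
u_7 = -1·-9 + -1·6 + 1·3 + 1·-2 + 2·0 = 4
u_8 = -1·4 + -1·-9 + 1·6 + 1·3 + 2·-2 = 10
u_9 = -1·10 + -1·4 + 1·-9 + 1·6 + 2·3 = -11
u_10 = -1·-11 + -1·10 + 1·4 + 1·-9 + 2·6 = 8
u_11 = -1·8 + -1·-11 + 1·10 + 1·4 + 2·-9 = -1
u_12 = -1·-1 + -1·8 + 1·-11 + 1·10 + 2·4 = 0
u_13 = -1·0 + -1·-1 + 1·8 + 1·-11 + 2·10 = 18
u_14 = -1·18 + -1·0 + 1·-1 + 1·8 + 2·-11 = -33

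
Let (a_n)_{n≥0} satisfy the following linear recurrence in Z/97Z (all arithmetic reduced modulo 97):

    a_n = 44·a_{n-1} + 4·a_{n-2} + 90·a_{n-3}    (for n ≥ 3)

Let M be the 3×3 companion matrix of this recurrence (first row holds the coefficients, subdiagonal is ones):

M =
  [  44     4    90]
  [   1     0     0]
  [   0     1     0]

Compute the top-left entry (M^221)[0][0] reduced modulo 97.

(M^221)[0][0] is the top entry after applying M 221 times to the unit state (1, 0, 0). Equivalently it is h_{223} for the auxiliary sequence (h_n) obeying the same recurrence with h_2 = 1 and h_i = 0 for 0 ≤ i < 2:
h_3 = 44·1 + 4·0 + 90·0 = 44
h_4 = 44·44 + 4·1 + 90·0 = 0
h_5 = 44·0 + 4·44 + 90·1 = 72
h_6 = 44·72 + 4·0 + 90·44 = 47
h_7 = 44·47 + 4·72 + 90·0 = 28
h_8 = 44·28 + 4·47 + 90·72 = 43
Continuing the recurrence:
  h_9 = 26;  h_10 = 53;  h_11 = 1;  h_12 = 74;  h_13 = 76;  h_14 = 44
  h_15 = 73;  h_16 = 43;  h_17 = 33;  h_18 = 46;  h_19 = 12;  h_20 = 93
  h_21 = 35;  h_22 = 82;  h_23 = 90;  h_24 = 66;  h_25 = 71;  h_26 = 42
  h_27 = 21;  h_28 = 13;  h_29 = 71;  h_30 = 22;  h_31 = 94;  h_32 = 41
  h_33 = 86;  h_34 = 89;  h_35 = 93;  h_36 = 63;  h_37 = 96;  h_38 = 42
  h_39 = 45;  h_40 = 21;  h_41 = 34;  h_42 = 4;  h_43 = 68;  h_44 = 54
  h_45 = 1;  h_46 = 75;  h_47 = 16;  h_48 = 27;  h_49 = 48;  h_50 = 71
  h_51 = 23;  h_52 = 87;  h_53 = 28;  h_54 = 61;  h_55 = 53;  h_56 = 52
  h_57 = 36;  h_58 = 63;  h_59 = 30;  h_60 = 59;  h_61 = 44;  h_62 = 22
  h_63 = 52;  h_64 = 31;  h_65 = 60;  h_66 = 72;  h_67 = 87;  h_68 = 10
  h_69 = 90;  h_70 = 93;  h_71 = 17;  h_72 = 5;  h_73 = 25;  h_74 = 31
  h_75 = 71;  h_76 = 66;  h_77 = 61;  h_78 = 26;  h_79 = 53;  h_80 = 69
  h_81 = 59;  h_82 = 76;  h_83 = 90;  h_84 = 68;  h_85 = 7;  h_86 = 47
  h_87 = 68;  h_88 = 27;  h_89 = 64;  h_90 = 23;  h_91 = 12;  h_92 = 75
  h_93 = 83;  h_94 = 85;  h_95 = 55;  h_96 = 45;  h_97 = 53;  h_98 = 90
  h_99 = 74;  h_100 = 44;  h_101 = 50;  h_102 = 15;  h_103 = 67;  h_104 = 39
  h_105 = 36;  h_106 = 10;  h_107 = 20;  h_108 = 86;  h_109 = 11;  h_110 = 9
  h_111 = 32;  h_112 = 9;  h_113 = 73;  h_114 = 17;  h_115 = 7;  h_116 = 59
  h_117 = 80;  h_118 = 21;  h_119 = 55;  h_120 = 4;  h_121 = 55;  h_122 = 14
  h_123 = 32;  h_124 = 12;  h_125 = 73;  h_126 = 29;  h_127 = 29;  h_128 = 8
  h_129 = 71;  h_130 = 43;  h_131 = 83;  h_132 = 29;  h_133 = 46;  h_134 = 7
  h_135 = 95;  h_136 = 6;  h_137 = 13;  h_138 = 28;  h_139 = 78;  h_140 = 58
  h_141 = 49;  h_142 = 96;  h_143 = 37;  h_144 = 20;  h_145 = 65;  h_146 = 62
  h_147 = 35;  h_148 = 72;  h_149 = 61;  h_150 = 11;  h_151 = 30;  h_152 = 64
  h_153 = 46;  h_154 = 33;  h_155 = 24;  h_156 = 90;  h_157 = 42;  h_158 = 3
  h_159 = 58;  h_160 = 39;  h_161 = 84;  h_162 = 51;  h_163 = 76;  h_164 = 50
  h_165 = 13;  h_166 = 46;  h_167 = 77;  h_168 = 86;  h_169 = 84;  h_170 = 9
  h_171 = 33;  h_172 = 27;  h_173 = 93;  h_174 = 89;  h_175 = 25;  h_176 = 29
  h_177 = 74;  h_178 = 93;  h_179 = 14;  h_180 = 82;  h_181 = 6;  h_182 = 9
  h_183 = 40;  h_184 = 8;  h_185 = 61;  h_186 = 11;  h_187 = 90;  h_188 = 85
  h_189 = 46;  h_190 = 85;  h_191 = 31;  h_192 = 24;  h_193 = 3;  h_194 = 11
  h_195 = 37;  h_196 = 2;  h_197 = 62;  h_198 = 52;  h_199 = 0;  h_200 = 65
  h_201 = 71;  h_202 = 86;  h_203 = 24;  h_204 = 30;  h_205 = 38;  h_206 = 72
  h_207 = 6;  h_208 = 92;  h_209 = 76;  h_210 = 81;  h_211 = 23;  h_212 = 28
  h_213 = 78;  h_214 = 85;  h_215 = 73;  h_216 = 96;  h_217 = 41;  h_218 = 28
  h_219 = 45;  h_220 = 59;  h_221 = 58
h_222 = 44·58 + 4·59 + 90·45 = 48
h_223 = 44·48 + 4·58 + 90·59 = 88

88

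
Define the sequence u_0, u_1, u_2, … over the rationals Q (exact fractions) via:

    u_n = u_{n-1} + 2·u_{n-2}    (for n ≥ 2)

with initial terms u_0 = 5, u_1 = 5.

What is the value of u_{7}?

425

u_2 = 1·5 + 2·5 = 15
u_3 = 1·15 + 2·5 = 25
u_4 = 1·25 + 2·15 = 55
u_5 = 1·55 + 2·25 = 105
u_6 = 1·105 + 2·55 = 215
u_7 = 1·215 + 2·105 = 425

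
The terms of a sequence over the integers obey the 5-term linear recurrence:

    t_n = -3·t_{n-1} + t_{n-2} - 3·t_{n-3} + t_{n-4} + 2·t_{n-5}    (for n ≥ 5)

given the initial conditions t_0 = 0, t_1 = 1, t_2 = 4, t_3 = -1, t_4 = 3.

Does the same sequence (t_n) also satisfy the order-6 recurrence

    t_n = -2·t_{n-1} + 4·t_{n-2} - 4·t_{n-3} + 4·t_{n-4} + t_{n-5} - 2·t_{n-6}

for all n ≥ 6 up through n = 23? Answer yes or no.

Terms t_0..t_23: 0, 1, 4, -1, 3, -21, 75, -248, 883, -3137, 11071, -39097, 138160, -488161, 1724731, -6093789, 21530547, -76071464, 268774715, -949631577, 3355226807, -11854646513, 41884692864, -147986487673
n=6: candidate gives 75, actual t_6 = 75 ✓
n=7: candidate gives -248, actual t_7 = -248 ✓
n=8: candidate gives 883, actual t_8 = 883 ✓
n=9: candidate gives -3137, actual t_9 = -3137 ✓
n=10: candidate gives 11071, actual t_10 = 11071 ✓
n=11: candidate gives -39097, actual t_11 = -39097 ✓
n=12: candidate gives 138160, actual t_12 = 138160 ✓
n=13: candidate gives -488161, actual t_13 = -488161 ✓
n=14: candidate gives 1724731, actual t_14 = 1724731 ✓
n=15: candidate gives -6093789, actual t_15 = -6093789 ✓
n=16: candidate gives 21530547, actual t_16 = 21530547 ✓
n=17: candidate gives -76071464, actual t_17 = -76071464 ✓
n=18: candidate gives 268774715, actual t_18 = 268774715 ✓
n=19: candidate gives -949631577, actual t_19 = -949631577 ✓
n=20: candidate gives 3355226807, actual t_20 = 3355226807 ✓
n=21: candidate gives -11854646513, actual t_21 = -11854646513 ✓
n=22: candidate gives 41884692864, actual t_22 = 41884692864 ✓
n=23: candidate gives -147986487673, actual t_23 = -147986487673 ✓

yes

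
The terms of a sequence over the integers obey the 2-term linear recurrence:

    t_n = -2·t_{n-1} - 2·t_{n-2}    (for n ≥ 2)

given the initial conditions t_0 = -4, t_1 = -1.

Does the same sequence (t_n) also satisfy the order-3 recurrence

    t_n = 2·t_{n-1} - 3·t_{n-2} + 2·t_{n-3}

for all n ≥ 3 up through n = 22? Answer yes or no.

Terms t_0..t_22: -4, -1, 10, -18, 16, 4, -40, 72, -64, -16, 160, -288, 256, 64, -640, 1152, -1024, -256, 2560, -4608, 4096, 1024, -10240
n=3: candidate gives 15, actual t_3 = -18 ✗

no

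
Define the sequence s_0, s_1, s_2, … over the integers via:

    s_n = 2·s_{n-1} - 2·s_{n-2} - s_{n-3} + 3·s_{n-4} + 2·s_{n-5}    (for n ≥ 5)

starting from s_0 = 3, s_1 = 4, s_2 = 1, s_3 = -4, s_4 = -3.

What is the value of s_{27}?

s_5 = 2·-3 + -2·-4 + -1·1 + 3·4 + 2·3 = 19
s_6 = 2·19 + -2·-3 + -1·-4 + 3·1 + 2·4 = 59
s_7 = 2·59 + -2·19 + -1·-3 + 3·-4 + 2·1 = 73
s_8 = 2·73 + -2·59 + -1·19 + 3·-3 + 2·-4 = -8
s_9 = 2·-8 + -2·73 + -1·59 + 3·19 + 2·-3 = -170
s_10 = 2·-170 + -2·-8 + -1·73 + 3·59 + 2·19 = -182
s_11 = 2·-182 + -2·-170 + -1·-8 + 3·73 + 2·59 = 321
s_12 = 2·321 + -2·-182 + -1·-170 + 3·-8 + 2·73 = 1298
s_13 = 2·1298 + -2·321 + -1·-182 + 3·-170 + 2·-8 = 1610
s_14 = 2·1610 + -2·1298 + -1·321 + 3·-182 + 2·-170 = -583
s_15 = 2·-583 + -2·1610 + -1·1298 + 3·321 + 2·-182 = -5085
s_16 = 2·-5085 + -2·-583 + -1·1610 + 3·1298 + 2·321 = -6078
s_17 = 2·-6078 + -2·-5085 + -1·-583 + 3·1610 + 2·1298 = 6023
s_18 = 2·6023 + -2·-6078 + -1·-5085 + 3·-583 + 2·1610 = 30758
s_19 = 2·30758 + -2·6023 + -1·-6078 + 3·-5085 + 2·-583 = 39127
s_20 = 2·39127 + -2·30758 + -1·6023 + 3·-6078 + 2·-5085 = -17689
s_21 = 2·-17689 + -2·39127 + -1·30758 + 3·6023 + 2·-6078 = -138477
s_22 = 2·-138477 + -2·-17689 + -1·39127 + 3·30758 + 2·6023 = -176383
s_23 = 2·-176383 + -2·-138477 + -1·-17689 + 3·39127 + 2·30758 = 120774
s_24 = 2·120774 + -2·-176383 + -1·-138477 + 3·-17689 + 2·39127 = 757978
s_25 = 2·757978 + -2·120774 + -1·-176383 + 3·-138477 + 2·-17689 = 999982
s_26 = 2·999982 + -2·757978 + -1·120774 + 3·-176383 + 2·-138477 = -442869
s_27 = 2·-442869 + -2·999982 + -1·757978 + 3·120774 + 2·-176383 = -3634124

-3634124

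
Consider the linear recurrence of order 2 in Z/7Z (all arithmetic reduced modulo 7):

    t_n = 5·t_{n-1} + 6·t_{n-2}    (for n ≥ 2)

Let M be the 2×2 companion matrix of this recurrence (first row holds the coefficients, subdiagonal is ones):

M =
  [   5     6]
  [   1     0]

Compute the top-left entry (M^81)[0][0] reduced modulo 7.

2

(M^81)[0][0] is the top entry after applying M 81 times to the unit state (1, 0). Equivalently it is h_{82} for the auxiliary sequence (h_n) obeying the same recurrence with h_1 = 1 and h_i = 0 for 0 ≤ i < 1:
h_2 = 5·1 + 6·0 = 5
h_3 = 5·5 + 6·1 = 3
h_4 = 5·3 + 6·5 = 3
h_5 = 5·3 + 6·3 = 5
h_6 = 5·5 + 6·3 = 1
h_7 = 5·1 + 6·5 = 0
h_8 = 5·0 + 6·1 = 6
h_9 = 5·6 + 6·0 = 2
h_10 = 5·2 + 6·6 = 4
h_11 = 5·4 + 6·2 = 4
h_12 = 5·4 + 6·4 = 2
h_13 = 5·2 + 6·4 = 6
h_14 = 5·6 + 6·2 = 0
h_15 = 5·0 + 6·6 = 1
(h_14, h_15) = (0, 1) = (h_0, h_1), so the sequence has period 14.
82 ≡ 12 (mod 14), hence h_82 = h_12 = 2.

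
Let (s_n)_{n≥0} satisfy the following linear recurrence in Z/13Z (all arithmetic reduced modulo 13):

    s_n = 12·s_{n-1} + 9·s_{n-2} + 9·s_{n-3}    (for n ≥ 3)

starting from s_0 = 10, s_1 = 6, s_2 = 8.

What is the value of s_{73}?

s_3 = 12·8 + 9·6 + 9·10 = 6
s_4 = 12·6 + 9·8 + 9·6 = 3
s_5 = 12·3 + 9·6 + 9·8 = 6
s_6 = 12·6 + 9·3 + 9·6 = 10
s_7 = 12·10 + 9·6 + 9·3 = 6
s_8 = 12·6 + 9·10 + 9·6 = 8
(s_6, s_7, s_8) = (10, 6, 8) = (s_0, s_1, s_2), so the sequence has period 6.
73 ≡ 1 (mod 6), hence s_73 = s_1 = 6.

6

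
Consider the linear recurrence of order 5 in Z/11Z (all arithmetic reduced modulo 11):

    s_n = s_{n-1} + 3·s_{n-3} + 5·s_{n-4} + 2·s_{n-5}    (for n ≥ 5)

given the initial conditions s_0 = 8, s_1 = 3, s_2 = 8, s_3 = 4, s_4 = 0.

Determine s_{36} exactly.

2

s_5 = 1·0 + 0·4 + 3·8 + 5·3 + 2·8 = 0
s_6 = 1·0 + 0·0 + 3·4 + 5·8 + 2·3 = 3
s_7 = 1·3 + 0·0 + 3·0 + 5·4 + 2·8 = 6
s_8 = 1·6 + 0·3 + 3·0 + 5·0 + 2·4 = 3
s_9 = 1·3 + 0·6 + 3·3 + 5·0 + 2·0 = 1
s_10 = 1·1 + 0·3 + 3·6 + 5·3 + 2·0 = 1
s_11 = 1·1 + 0·1 + 3·3 + 5·6 + 2·3 = 2
s_12 = 1·2 + 0·1 + 3·1 + 5·3 + 2·6 = 10
s_13 = 1·10 + 0·2 + 3·1 + 5·1 + 2·3 = 2
s_14 = 1·2 + 0·10 + 3·2 + 5·1 + 2·1 = 4
s_15 = 1·4 + 0·2 + 3·10 + 5·2 + 2·1 = 2
s_16 = 1·2 + 0·4 + 3·2 + 5·10 + 2·2 = 7
s_17 = 1·7 + 0·2 + 3·4 + 5·2 + 2·10 = 5
s_18 = 1·5 + 0·7 + 3·2 + 5·4 + 2·2 = 2
s_19 = 1·2 + 0·5 + 3·7 + 5·2 + 2·4 = 8
s_20 = 1·8 + 0·2 + 3·5 + 5·7 + 2·2 = 7
s_21 = 1·7 + 0·8 + 3·2 + 5·5 + 2·7 = 8
s_22 = 1·8 + 0·7 + 3·8 + 5·2 + 2·5 = 8
s_23 = 1·8 + 0·8 + 3·7 + 5·8 + 2·2 = 7
s_24 = 1·7 + 0·8 + 3·8 + 5·7 + 2·8 = 5
s_25 = 1·5 + 0·7 + 3·8 + 5·8 + 2·7 = 6
s_26 = 1·6 + 0·5 + 3·7 + 5·8 + 2·8 = 6
s_27 = 1·6 + 0·6 + 3·5 + 5·7 + 2·8 = 6
s_28 = 1·6 + 0·6 + 3·6 + 5·5 + 2·7 = 8
s_29 = 1·8 + 0·6 + 3·6 + 5·6 + 2·5 = 0
s_30 = 1·0 + 0·8 + 3·6 + 5·6 + 2·6 = 5
s_31 = 1·5 + 0·0 + 3·8 + 5·6 + 2·6 = 5
s_32 = 1·5 + 0·5 + 3·0 + 5·8 + 2·6 = 2
s_33 = 1·2 + 0·5 + 3·5 + 5·0 + 2·8 = 0
s_34 = 1·0 + 0·2 + 3·5 + 5·5 + 2·0 = 7
s_35 = 1·7 + 0·0 + 3·2 + 5·5 + 2·5 = 4
s_36 = 1·4 + 0·7 + 3·0 + 5·2 + 2·5 = 2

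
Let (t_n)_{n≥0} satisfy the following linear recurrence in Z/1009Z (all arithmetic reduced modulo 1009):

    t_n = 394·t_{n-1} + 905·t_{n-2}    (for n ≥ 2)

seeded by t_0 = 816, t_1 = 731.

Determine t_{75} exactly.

1008

t_2 = 394·731 + 905·816 = 341
t_3 = 394·341 + 905·731 = 817
t_4 = 394·817 + 905·341 = 887
t_5 = 394·887 + 905·817 = 152
t_6 = 394·152 + 905·887 = 937
t_7 = 394·937 + 905·152 = 220
t_8 = 394·220 + 905·937 = 331
t_9 = 394·331 + 905·220 = 580
t_10 = 394·580 + 905·331 = 368
t_11 = 394·368 + 905·580 = 925
t_12 = 394·925 + 905·368 = 271
t_13 = 394·271 + 905·925 = 484
t_14 = 394·484 + 905·271 = 63
t_15 = 394·63 + 905·484 = 720
t_16 = 394·720 + 905·63 = 662
t_17 = 394·662 + 905·720 = 292
t_18 = 394·292 + 905·662 = 795
t_19 = 394·795 + 905·292 = 342
t_20 = 394·342 + 905·795 = 609
t_21 = 394·609 + 905·342 = 560
t_22 = 394·560 + 905·609 = 909
t_23 = 394·909 + 905·560 = 233
t_24 = 394·233 + 905·909 = 293
t_25 = 394·293 + 905·233 = 400
t_26 = 394·400 + 905·293 = 1003
t_27 = 394·1003 + 905·400 = 432
t_28 = 394·432 + 905·1003 = 311
t_29 = 394·311 + 905·432 = 922
t_30 = 394·922 + 905·311 = 981
t_31 = 394·981 + 905·922 = 34
t_32 = 394·34 + 905·981 = 164
t_33 = 394·164 + 905·34 = 540
t_34 = 394·540 + 905·164 = 967
t_35 = 394·967 + 905·540 = 949
t_36 = 394·949 + 905·967 = 908
t_37 = 394·908 + 905·949 = 752
t_38 = 394·752 + 905·908 = 56
t_39 = 394·56 + 905·752 = 360
t_40 = 394·360 + 905·56 = 810
t_41 = 394·810 + 905·360 = 189
t_42 = 394·189 + 905·810 = 316
t_43 = 394·316 + 905·189 = 921
t_44 = 394·921 + 905·316 = 67
t_45 = 394·67 + 905·921 = 235
t_46 = 394·235 + 905·67 = 866
t_47 = 394·866 + 905·235 = 947
t_48 = 394·947 + 905·866 = 534
t_49 = 394·534 + 905·947 = 918
t_50 = 394·918 + 905·534 = 429
t_51 = 394·429 + 905·918 = 906
t_52 = 394·906 + 905·429 = 567
t_53 = 394·567 + 905·906 = 22
t_54 = 394·22 + 905·567 = 150
t_55 = 394·150 + 905·22 = 308
t_56 = 394·308 + 905·150 = 816
t_57 = 394·816 + 905·308 = 898
t_58 = 394·898 + 905·816 = 554
t_59 = 394·554 + 905·898 = 777
t_60 = 394·777 + 905·554 = 308
t_61 = 394·308 + 905·777 = 184
t_62 = 394·184 + 905·308 = 104
t_63 = 394·104 + 905·184 = 651
t_64 = 394·651 + 905·104 = 491
t_65 = 394·491 + 905·651 = 634
t_66 = 394·634 + 905·491 = 968
t_67 = 394·968 + 905·634 = 648
t_68 = 394·648 + 905·968 = 263
t_69 = 394·263 + 905·648 = 915
t_70 = 394·915 + 905·263 = 188
t_71 = 394·188 + 905·915 = 101
t_72 = 394·101 + 905·188 = 62
t_73 = 394·62 + 905·101 = 807
t_74 = 394·807 + 905·62 = 738
t_75 = 394·738 + 905·807 = 1008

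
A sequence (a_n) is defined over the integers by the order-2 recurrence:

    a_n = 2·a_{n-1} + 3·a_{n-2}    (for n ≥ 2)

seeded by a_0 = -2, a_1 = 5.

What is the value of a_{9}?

a_2 = 2·5 + 3·-2 = 4
a_3 = 2·4 + 3·5 = 23
a_4 = 2·23 + 3·4 = 58
a_5 = 2·58 + 3·23 = 185
a_6 = 2·185 + 3·58 = 544
a_7 = 2·544 + 3·185 = 1643
a_8 = 2·1643 + 3·544 = 4918
a_9 = 2·4918 + 3·1643 = 14765

14765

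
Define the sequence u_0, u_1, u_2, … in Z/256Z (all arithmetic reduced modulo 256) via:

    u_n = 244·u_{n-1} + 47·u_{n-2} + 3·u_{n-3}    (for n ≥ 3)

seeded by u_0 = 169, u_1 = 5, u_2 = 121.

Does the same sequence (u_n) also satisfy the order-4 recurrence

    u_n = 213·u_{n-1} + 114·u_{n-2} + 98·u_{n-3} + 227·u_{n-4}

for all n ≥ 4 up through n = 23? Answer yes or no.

no

Terms u_0..u_23: 169, 5, 121, 58, 142, 105, 212, 1, 27, 103, 36, 138, 89, 150, 237, 121, 153, 210, 170, 97, 32, 77, 103, 175
n=4: candidate gives 233, actual u_4 = 142 ✗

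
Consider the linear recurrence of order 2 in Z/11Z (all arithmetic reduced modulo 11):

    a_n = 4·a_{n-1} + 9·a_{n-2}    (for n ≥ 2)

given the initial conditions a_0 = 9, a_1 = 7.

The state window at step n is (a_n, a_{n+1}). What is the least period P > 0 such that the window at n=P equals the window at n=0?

120

n=0: window = (9, 7)
n=1: window = (7, 10)
n=2: window = (10, 4)
n=3: window = (4, 7)
n=4: window = (7, 9)
n=5: window = (9, 0)
n=6: window = (0, 4)
n=7: window = (4, 5)
n=8: window = (5, 1)
n=9: window = (1, 5)
n=10: window = (5, 7)
n=11: window = (7, 7)
n=12: window = (7, 3)
n=13: window = (3, 9)
n=14: window = (9, 8)
n=15: window = (8, 3)
n=16: window = (3, 7)
n=17: window = (7, 0)
n=18: window = (0, 8)
n=19: window = (8, 10)
n=20: window = (10, 2)
n=21: window = (2, 10)
n=22: window = (10, 3)
n=23: window = (3, 3)
n=24: window = (3, 6)
n=25: window = (6, 7)
n=26: window = (7, 5)
n=27: window = (5, 6)
n=28: window = (6, 3)
n=29: window = (3, 0)
n=30: window = (0, 5)
n=31: window = (5, 9)
n=32: window = (9, 4)
n=33: window = (4, 9)
n=34: window = (9, 6)
n=35: window = (6, 6)
n=36: window = (6, 1)
n=37: window = (1, 3)
n=38: window = (3, 10)
n=39: window = (10, 1)
n=40: window = (1, 6)
…
n=118: window = (8, 9)
n=119: window = (9, 9)
n=120: window = (9, 7)
window at n=120 equals window at n=0 → period = 120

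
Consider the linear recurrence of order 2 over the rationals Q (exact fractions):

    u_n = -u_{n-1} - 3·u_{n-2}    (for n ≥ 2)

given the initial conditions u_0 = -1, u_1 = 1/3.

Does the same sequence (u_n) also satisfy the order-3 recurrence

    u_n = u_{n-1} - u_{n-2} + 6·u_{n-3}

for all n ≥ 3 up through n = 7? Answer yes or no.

yes

Terms u_0..u_7: -1, 1/3, 8/3, -11/3, -13/3, 46/3, -7/3, -131/3
n=3: candidate gives -11/3, actual u_3 = -11/3 ✓
n=4: candidate gives -13/3, actual u_4 = -13/3 ✓
n=5: candidate gives 46/3, actual u_5 = 46/3 ✓
n=6: candidate gives -7/3, actual u_6 = -7/3 ✓
n=7: candidate gives -131/3, actual u_7 = -131/3 ✓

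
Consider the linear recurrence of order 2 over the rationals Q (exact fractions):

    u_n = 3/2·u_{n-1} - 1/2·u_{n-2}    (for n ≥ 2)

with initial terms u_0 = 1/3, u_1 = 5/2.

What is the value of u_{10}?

14323/3072

u_2 = 3/2·5/2 + -1/2·1/3 = 43/12
u_3 = 3/2·43/12 + -1/2·5/2 = 33/8
u_4 = 3/2·33/8 + -1/2·43/12 = 211/48
u_5 = 3/2·211/48 + -1/2·33/8 = 145/32
u_6 = 3/2·145/32 + -1/2·211/48 = 883/192
u_7 = 3/2·883/192 + -1/2·145/32 = 593/128
u_8 = 3/2·593/128 + -1/2·883/192 = 3571/768
u_9 = 3/2·3571/768 + -1/2·593/128 = 2385/512
u_10 = 3/2·2385/512 + -1/2·3571/768 = 14323/3072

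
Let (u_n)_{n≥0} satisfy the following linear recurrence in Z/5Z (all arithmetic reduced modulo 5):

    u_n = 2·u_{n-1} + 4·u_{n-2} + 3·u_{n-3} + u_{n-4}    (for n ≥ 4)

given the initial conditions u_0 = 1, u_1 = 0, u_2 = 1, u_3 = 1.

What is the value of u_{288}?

4

u_4 = 2·1 + 4·1 + 3·0 + 1·1 = 2
u_5 = 2·2 + 4·1 + 3·1 + 1·0 = 1
u_6 = 2·1 + 4·2 + 3·1 + 1·1 = 4
u_7 = 2·4 + 4·1 + 3·2 + 1·1 = 4
u_8 = 2·4 + 4·4 + 3·1 + 1·2 = 4
u_9 = 2·4 + 4·4 + 3·4 + 1·1 = 2
Continuing the recurrence:
  u_10 = 1;  u_11 = 1;  u_12 = 1;  u_13 = 1;  u_14 = 0;  u_15 = 3
  u_16 = 0;  u_17 = 3;  u_18 = 0;  u_19 = 0;  u_20 = 4;  u_21 = 1
  u_22 = 3;  u_23 = 2;  u_24 = 3;  u_25 = 4;  u_26 = 4;  u_27 = 0
  u_28 = 1;  u_29 = 3;  u_30 = 4;  u_31 = 3;  u_32 = 2;  u_33 = 1
  u_34 = 3;  u_35 = 4;  u_36 = 0;  u_37 = 1;  u_38 = 2;  u_39 = 2
  u_40 = 0;  u_41 = 0;  u_42 = 3;  u_43 = 3;  u_44 = 3;  u_45 = 2
  u_46 = 3;  u_47 = 1;  u_48 = 3;  u_49 = 1;  u_50 = 0;  u_51 = 4
  u_52 = 4;  u_53 = 0;  u_54 = 3;  u_55 = 2;  u_56 = 0;  u_57 = 2
  u_58 = 3;  u_59 = 1;  u_60 = 0;  u_61 = 0;  u_62 = 1;  u_63 = 3
  u_64 = 0;  u_65 = 0;  u_66 = 0;  u_67 = 3;  u_68 = 1;  u_69 = 4
  u_70 = 1;  u_71 = 4;  u_72 = 0;  u_73 = 3;  u_74 = 4;  u_75 = 4
  u_76 = 3;  u_77 = 2;  u_78 = 2;  u_79 = 0;  u_80 = 2;  u_81 = 2
  u_82 = 4;  u_83 = 2;  u_84 = 3;  u_85 = 3;  u_86 = 3;  u_87 = 4
  u_88 = 2;  u_89 = 2;  u_90 = 2;  u_91 = 2;  u_92 = 0;  u_93 = 1
  u_94 = 0;  u_95 = 1;  u_96 = 0;  u_97 = 0;  u_98 = 3;  u_99 = 2
  u_100 = 1;  u_101 = 4;  u_102 = 1;  u_103 = 3;  u_104 = 3;  u_105 = 0
  u_106 = 2;  u_107 = 1;  u_108 = 3;  u_109 = 1;  u_110 = 4;  u_111 = 2
  u_112 = 1;  u_113 = 3;  u_114 = 0;  u_115 = 2;  u_116 = 4;  u_117 = 4
  u_118 = 0;  u_119 = 0;  u_120 = 1;  u_121 = 1;  u_122 = 1;  u_123 = 4
  u_124 = 1;  u_125 = 2;  u_126 = 1;  u_127 = 2;  u_128 = 0;  u_129 = 3
  u_130 = 3;  u_131 = 0;  u_132 = 1;  u_133 = 4;  u_134 = 0;  u_135 = 4
  u_136 = 1;  u_137 = 2;  u_138 = 0;  u_139 = 0;  u_140 = 2;  u_141 = 1
  u_142 = 0;  u_143 = 0;  u_144 = 0;  u_145 = 1;  u_146 = 2;  u_147 = 3
  u_148 = 2;  u_149 = 3;  u_150 = 0;  u_151 = 1;  u_152 = 3;  u_153 = 3
  u_154 = 1;  u_155 = 4;  u_156 = 4;  u_157 = 0;  u_158 = 4;  u_159 = 4
  u_160 = 3;  u_161 = 4;  u_162 = 1;  u_163 = 1;  u_164 = 1;  u_165 = 3
  u_166 = 4;  u_167 = 4;  u_168 = 4;  u_169 = 4;  u_170 = 0;  u_171 = 2
  u_172 = 0;  u_173 = 2;  u_174 = 0;  u_175 = 0;  u_176 = 1;  u_177 = 4
  u_178 = 2;  u_179 = 3;  u_180 = 2;  u_181 = 1;  u_182 = 1;  u_183 = 0
  u_184 = 4;  u_185 = 2;  u_186 = 1;  u_187 = 2;  u_188 = 3;  u_189 = 4
  u_190 = 2;  u_191 = 1;  u_192 = 0;  u_193 = 4;  u_194 = 3;  u_195 = 3
  u_196 = 0;  u_197 = 0;  u_198 = 2;  u_199 = 2;  u_200 = 2;  u_201 = 3
  u_202 = 2;  u_203 = 4;  u_204 = 2;  u_205 = 4;  u_206 = 0;  u_207 = 1
  u_208 = 1;  u_209 = 0;  u_210 = 2;  u_211 = 3;  u_212 = 0;  u_213 = 3
  u_214 = 2;  u_215 = 4;  u_216 = 0;  u_217 = 0;  u_218 = 4;  u_219 = 2
  u_220 = 0;  u_221 = 0;  u_222 = 0;  u_223 = 2;  u_224 = 4;  u_225 = 1
  u_226 = 4;  u_227 = 1;  u_228 = 0;  u_229 = 2;  u_230 = 1;  u_231 = 1
  u_232 = 2;  u_233 = 3;  u_234 = 3;  u_235 = 0;  u_236 = 3;  u_237 = 3
  u_238 = 1;  u_239 = 3;  u_240 = 2;  u_241 = 2;  u_242 = 2;  u_243 = 1
  u_244 = 3;  u_245 = 3;  u_246 = 3;  u_247 = 3;  u_248 = 0;  u_249 = 4
  u_250 = 0;  u_251 = 4;  u_252 = 0;  u_253 = 0;  u_254 = 2;  u_255 = 3
  u_256 = 4;  u_257 = 1;  u_258 = 4;  u_259 = 2;  u_260 = 2;  u_261 = 0
  u_262 = 3;  u_263 = 4;  u_264 = 2;  u_265 = 4;  u_266 = 1;  u_267 = 3
  u_268 = 4;  u_269 = 2;  u_270 = 0;  u_271 = 3;  u_272 = 1;  u_273 = 1
  u_274 = 0;  u_275 = 0;  u_276 = 4;  u_277 = 4;  u_278 = 4;  u_279 = 1
  u_280 = 4;  u_281 = 3;  u_282 = 4;  u_283 = 3;  u_284 = 0;  u_285 = 2
  u_286 = 2
u_287 = 2·2 + 4·2 + 3·0 + 1·3 = 0
u_288 = 2·0 + 4·2 + 3·2 + 1·0 = 4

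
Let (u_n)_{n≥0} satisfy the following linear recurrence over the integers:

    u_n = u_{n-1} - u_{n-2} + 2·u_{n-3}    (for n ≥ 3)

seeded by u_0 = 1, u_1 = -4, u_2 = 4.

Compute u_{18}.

322

u_3 = 1·4 + -1·-4 + 2·1 = 10
u_4 = 1·10 + -1·4 + 2·-4 = -2
u_5 = 1·-2 + -1·10 + 2·4 = -4
u_6 = 1·-4 + -1·-2 + 2·10 = 18
u_7 = 1·18 + -1·-4 + 2·-2 = 18
u_8 = 1·18 + -1·18 + 2·-4 = -8
u_9 = 1·-8 + -1·18 + 2·18 = 10
u_10 = 1·10 + -1·-8 + 2·18 = 54
u_11 = 1·54 + -1·10 + 2·-8 = 28
u_12 = 1·28 + -1·54 + 2·10 = -6
u_13 = 1·-6 + -1·28 + 2·54 = 74
u_14 = 1·74 + -1·-6 + 2·28 = 136
u_15 = 1·136 + -1·74 + 2·-6 = 50
u_16 = 1·50 + -1·136 + 2·74 = 62
u_17 = 1·62 + -1·50 + 2·136 = 284
u_18 = 1·284 + -1·62 + 2·50 = 322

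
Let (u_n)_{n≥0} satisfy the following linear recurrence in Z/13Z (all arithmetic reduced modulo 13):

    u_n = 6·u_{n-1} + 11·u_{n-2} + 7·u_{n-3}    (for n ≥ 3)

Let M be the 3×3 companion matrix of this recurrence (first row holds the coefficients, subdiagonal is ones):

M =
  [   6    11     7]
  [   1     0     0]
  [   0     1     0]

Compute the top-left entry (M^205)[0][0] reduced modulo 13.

(M^205)[0][0] is the top entry after applying M 205 times to the unit state (1, 0, 0). Equivalently it is h_{207} for the auxiliary sequence (h_n) obeying the same recurrence with h_2 = 1 and h_i = 0 for 0 ≤ i < 2:
h_3 = 6·1 + 11·0 + 7·0 = 6
h_4 = 6·6 + 11·1 + 7·0 = 8
h_5 = 6·8 + 11·6 + 7·1 = 4
h_6 = 6·4 + 11·8 + 7·6 = 11
h_7 = 6·11 + 11·4 + 7·8 = 10
h_8 = 6·10 + 11·11 + 7·4 = 1
Continuing the recurrence:
  h_9 = 11;  h_10 = 4;  h_11 = 9;  h_12 = 6;  h_13 = 7;  h_14 = 2
  h_15 = 1;  h_16 = 12;  h_17 = 6;  h_18 = 6;  h_19 = 4;  h_20 = 2
  h_21 = 7;  h_22 = 1;  h_23 = 6;  h_24 = 5;  h_25 = 12;  h_26 = 0
  h_27 = 11;  h_28 = 7;  h_29 = 7;  h_30 = 1;  h_31 = 2;  h_32 = 7
  h_33 = 6;  h_34 = 10;  h_35 = 6;  h_36 = 6;  h_37 = 3;  h_38 = 9
  h_39 = 12;  h_40 = 10;  h_41 = 8;  h_42 = 8;  h_43 = 11;  h_44 = 2
  h_45 = 7;  h_46 = 11;  h_47 = 1;  h_48 = 7;  h_49 = 0;  h_50 = 6
  h_51 = 7;  h_52 = 4;  h_53 = 0;  h_54 = 2;  h_55 = 1;  h_56 = 2
  h_57 = 11;  h_58 = 4;  h_59 = 3;  h_60 = 9;  h_61 = 11;  h_62 = 4
  h_63 = 0;  h_64 = 4;  h_65 = 0;  h_66 = 5;  h_67 = 6;  h_68 = 0
  h_69 = 10;  h_70 = 11;  h_71 = 7;  h_72 = 12;  h_73 = 5;  h_74 = 3
  h_75 = 1;  h_76 = 9;  h_77 = 8;  h_78 = 11;  h_79 = 9;  h_80 = 10
  h_81 = 2;  h_82 = 3;  h_83 = 6;  h_84 = 5;  h_85 = 0;  h_86 = 6
  h_87 = 6;  h_88 = 11;  h_89 = 5;  h_90 = 11;  h_91 = 3;  h_92 = 5
  h_93 = 10;  h_94 = 6;  h_95 = 12;  h_96 = 0;  h_97 = 5;  h_98 = 10
  h_99 = 11;  h_100 = 3;  h_101 = 1;  h_102 = 12;  h_103 = 0;  h_104 = 9
  h_105 = 8;  h_106 = 4;  h_107 = 6;  h_108 = 6;  h_109 = 0;  h_110 = 4
  h_111 = 1;  h_112 = 11;  h_113 = 1;  h_114 = 4;  h_115 = 8;  h_116 = 8
  h_117 = 8;  h_118 = 10;  h_119 = 9;  h_120 = 12;  h_121 = 7;  h_122 = 3
  h_123 = 10;  h_124 = 12;  h_125 = 8;  h_126 = 3;  h_127 = 8;  h_128 = 7
  h_129 = 8;  h_130 = 12;  h_131 = 1;  h_132 = 12;  h_133 = 11;  h_134 = 10
  h_135 = 5;  h_136 = 9;  h_137 = 10;  h_138 = 12;  h_139 = 11;  h_140 = 8
  h_141 = 6;  h_142 = 6;  h_143 = 2;  h_144 = 3;  h_145 = 4;  h_146 = 6
  h_147 = 10;  h_148 = 11;  h_149 = 10;  h_150 = 4;  h_151 = 3;  h_152 = 2
  h_153 = 8;  h_154 = 0;  h_155 = 11;  h_156 = 5;  h_157 = 8;  h_158 = 11
  h_159 = 7;  h_160 = 11;  h_161 = 12;  h_162 = 8;  h_163 = 10;  h_164 = 11
  h_165 = 11;  h_166 = 10;  h_167 = 11;  h_168 = 6;  h_169 = 6;  h_170 = 10
  h_171 = 12;  h_172 = 3;  h_173 = 12;  h_174 = 7;  h_175 = 0;  h_176 = 5
  h_177 = 1;  h_178 = 9;  h_179 = 9;  h_180 = 4;  h_181 = 4;  h_182 = 1
  h_183 = 0;  h_184 = 0;  h_185 = 7;  h_186 = 3;  h_187 = 4;  h_188 = 2
  h_189 = 12;  h_190 = 5;  h_191 = 7;  h_192 = 12;  h_193 = 2;  h_194 = 11
  h_195 = 3;  h_196 = 10;  h_197 = 1;  h_198 = 7;  h_199 = 6;  h_200 = 3
  h_201 = 3;  h_202 = 2;  h_203 = 1;  h_204 = 10;  h_205 = 7
h_206 = 6·7 + 11·10 + 7·1 = 3
h_207 = 6·3 + 11·7 + 7·10 = 9

9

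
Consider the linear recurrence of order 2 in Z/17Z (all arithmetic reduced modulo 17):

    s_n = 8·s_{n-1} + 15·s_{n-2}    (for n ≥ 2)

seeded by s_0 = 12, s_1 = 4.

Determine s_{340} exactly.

13

s_2 = 8·4 + 15·12 = 8
s_3 = 8·8 + 15·4 = 5
s_4 = 8·5 + 15·8 = 7
s_5 = 8·7 + 15·5 = 12
s_6 = 8·12 + 15·7 = 14
s_7 = 8·14 + 15·12 = 3
s_8 = 8·3 + 15·14 = 13
s_9 = 8·13 + 15·3 = 13
s_10 = 8·13 + 15·13 = 10
s_11 = 8·10 + 15·13 = 3
s_12 = 8·3 + 15·10 = 4
s_13 = 8·4 + 15·3 = 9
s_14 = 8·9 + 15·4 = 13
s_15 = 8·13 + 15·9 = 1
s_16 = 8·1 + 15·13 = 16
s_17 = 8·16 + 15·1 = 7
s_18 = 8·7 + 15·16 = 7
s_19 = 8·7 + 15·7 = 8
s_20 = 8·8 + 15·7 = 16
s_21 = 8·16 + 15·8 = 10
s_22 = 8·10 + 15·16 = 14
s_23 = 8·14 + 15·10 = 7
s_24 = 8·7 + 15·14 = 11
s_25 = 8·11 + 15·7 = 6
s_26 = 8·6 + 15·11 = 9
s_27 = 8·9 + 15·6 = 9
s_28 = 8·9 + 15·9 = 3
s_29 = 8·3 + 15·9 = 6
s_30 = 8·6 + 15·3 = 8
s_31 = 8·8 + 15·6 = 1
s_32 = 8·1 + 15·8 = 9
s_33 = 8·9 + 15·1 = 2
s_34 = 8·2 + 15·9 = 15
s_35 = 8·15 + 15·2 = 14
s_36 = 8·14 + 15·15 = 14
s_37 = 8·14 + 15·14 = 16
s_38 = 8·16 + 15·14 = 15
s_39 = 8·15 + 15·16 = 3
s_40 = 8·3 + 15·15 = 11
s_41 = 8·11 + 15·3 = 14
s_42 = 8·14 + 15·11 = 5
s_43 = 8·5 + 15·14 = 12
s_44 = 8·12 + 15·5 = 1
s_45 = 8·1 + 15·12 = 1
s_46 = 8·1 + 15·1 = 6
s_47 = 8·6 + 15·1 = 12
s_48 = 8·12 + 15·6 = 16
s_49 = 8·16 + 15·12 = 2
s_50 = 8·2 + 15·16 = 1
s_51 = 8·1 + 15·2 = 4
s_52 = 8·4 + 15·1 = 13
s_53 = 8·13 + 15·4 = 11
s_54 = 8·11 + 15·13 = 11
s_55 = 8·11 + 15·11 = 15
s_56 = 8·15 + 15·11 = 13
s_57 = 8·13 + 15·15 = 6
s_58 = 8·6 + 15·13 = 5
s_59 = 8·5 + 15·6 = 11
s_60 = 8·11 + 15·5 = 10
s_61 = 8·10 + 15·11 = 7
s_62 = 8·7 + 15·10 = 2
s_63 = 8·2 + 15·7 = 2
s_64 = 8·2 + 15·2 = 12
s_65 = 8·12 + 15·2 = 7
s_66 = 8·7 + 15·12 = 15
s_67 = 8·15 + 15·7 = 4
s_68 = 8·4 + 15·15 = 2
s_69 = 8·2 + 15·4 = 8
s_70 = 8·8 + 15·2 = 9
s_71 = 8·9 + 15·8 = 5
s_72 = 8·5 + 15·9 = 5
s_73 = 8·5 + 15·5 = 13
s_74 = 8·13 + 15·5 = 9
s_75 = 8·9 + 15·13 = 12
s_76 = 8·12 + 15·9 = 10
s_77 = 8·10 + 15·12 = 5
s_78 = 8·5 + 15·10 = 3
s_79 = 8·3 + 15·5 = 14
s_80 = 8·14 + 15·3 = 4
s_81 = 8·4 + 15·14 = 4
s_82 = 8·4 + 15·4 = 7
s_83 = 8·7 + 15·4 = 14
s_84 = 8·14 + 15·7 = 13
s_85 = 8·13 + 15·14 = 8
s_86 = 8·8 + 15·13 = 4
s_87 = 8·4 + 15·8 = 16
s_88 = 8·16 + 15·4 = 1
s_89 = 8·1 + 15·16 = 10
s_90 = 8·10 + 15·1 = 10
s_91 = 8·10 + 15·10 = 9
s_92 = 8·9 + 15·10 = 1
s_93 = 8·1 + 15·9 = 7
s_94 = 8·7 + 15·1 = 3
s_95 = 8·3 + 15·7 = 10
s_96 = 8·10 + 15·3 = 6
s_97 = 8·6 + 15·10 = 11
s_98 = 8·11 + 15·6 = 8
s_99 = 8·8 + 15·11 = 8
s_100 = 8·8 + 15·8 = 14
s_101 = 8·14 + 15·8 = 11
s_102 = 8·11 + 15·14 = 9
s_103 = 8·9 + 15·11 = 16
s_104 = 8·16 + 15·9 = 8
s_105 = 8·8 + 15·16 = 15
s_106 = 8·15 + 15·8 = 2
s_107 = 8·2 + 15·15 = 3
s_108 = 8·3 + 15·2 = 3
s_109 = 8·3 + 15·3 = 1
s_110 = 8·1 + 15·3 = 2
s_111 = 8·2 + 15·1 = 14
s_112 = 8·14 + 15·2 = 6
s_113 = 8·6 + 15·14 = 3
s_114 = 8·3 + 15·6 = 12
s_115 = 8·12 + 15·3 = 5
s_116 = 8·5 + 15·12 = 16
s_117 = 8·16 + 15·5 = 16
s_118 = 8·16 + 15·16 = 11
s_119 = 8·11 + 15·16 = 5
s_120 = 8·5 + 15·11 = 1
s_121 = 8·1 + 15·5 = 15
s_122 = 8·15 + 15·1 = 16
s_123 = 8·16 + 15·15 = 13
s_124 = 8·13 + 15·16 = 4
s_125 = 8·4 + 15·13 = 6
s_126 = 8·6 + 15·4 = 6
s_127 = 8·6 + 15·6 = 2
s_128 = 8·2 + 15·6 = 4
s_129 = 8·4 + 15·2 = 11
s_130 = 8·11 + 15·4 = 12
s_131 = 8·12 + 15·11 = 6
s_132 = 8·6 + 15·12 = 7
s_133 = 8·7 + 15·6 = 10
s_134 = 8·10 + 15·7 = 15
s_135 = 8·15 + 15·10 = 15
s_136 = 8·15 + 15·15 = 5
s_137 = 8·5 + 15·15 = 10
s_138 = 8·10 + 15·5 = 2
s_139 = 8·2 + 15·10 = 13
s_140 = 8·13 + 15·2 = 15
s_141 = 8·15 + 15·13 = 9
s_142 = 8·9 + 15·15 = 8
s_143 = 8·8 + 15·9 = 12
s_144 = 8·12 + 15·8 = 12
s_145 = 8·12 + 15·12 = 4
(s_144, s_145) = (12, 4) = (s_0, s_1), so the sequence has period 144.
340 ≡ 52 (mod 144), hence s_340 = s_52 = 13.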